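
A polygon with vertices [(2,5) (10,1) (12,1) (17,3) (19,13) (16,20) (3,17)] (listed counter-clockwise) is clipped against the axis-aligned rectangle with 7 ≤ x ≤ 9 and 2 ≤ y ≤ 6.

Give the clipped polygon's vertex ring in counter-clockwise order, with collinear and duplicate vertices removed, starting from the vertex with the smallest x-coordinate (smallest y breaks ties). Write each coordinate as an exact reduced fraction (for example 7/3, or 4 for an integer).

1. After x ≥ 7: [(7,5/2) (10,1) (12,1) (17,3) (19,13) (16,20) (7,233/13)]
2. After x ≤ 9: [(7,5/2) (9,3/2) (9,239/13) (7,233/13)]
3. After y ≥ 2: [(7,5/2) (8,2) (9,2) (9,239/13) (7,233/13)]
4. After y ≤ 6: [(7,6) (7,5/2) (8,2) (9,2) (9,6)]
5. Canonical ring: [(7,5/2) (8,2) (9,2) (9,6) (7,6)]

Clipped polygon: [(7,5/2) (8,2) (9,2) (9,6) (7,6)]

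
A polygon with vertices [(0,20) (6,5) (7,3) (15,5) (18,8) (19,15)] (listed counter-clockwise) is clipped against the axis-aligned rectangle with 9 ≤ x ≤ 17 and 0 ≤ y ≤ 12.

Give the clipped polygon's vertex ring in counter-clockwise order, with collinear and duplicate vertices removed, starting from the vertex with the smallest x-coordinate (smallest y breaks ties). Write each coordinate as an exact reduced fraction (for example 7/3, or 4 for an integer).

Clipped polygon: [(9,7/2) (15,5) (17,7) (17,12) (9,12)]

1. After x ≥ 9: [(9,335/19) (9,7/2) (15,5) (18,8) (19,15)]
2. After x ≤ 17: [(17,295/19) (9,335/19) (9,7/2) (15,5) (17,7)]
3. After y ≥ 0: [(17,295/19) (9,335/19) (9,7/2) (15,5) (17,7)]
4. After y ≤ 12: [(17,12) (9,12) (9,7/2) (15,5) (17,7)]
5. Canonical ring: [(9,7/2) (15,5) (17,7) (17,12) (9,12)]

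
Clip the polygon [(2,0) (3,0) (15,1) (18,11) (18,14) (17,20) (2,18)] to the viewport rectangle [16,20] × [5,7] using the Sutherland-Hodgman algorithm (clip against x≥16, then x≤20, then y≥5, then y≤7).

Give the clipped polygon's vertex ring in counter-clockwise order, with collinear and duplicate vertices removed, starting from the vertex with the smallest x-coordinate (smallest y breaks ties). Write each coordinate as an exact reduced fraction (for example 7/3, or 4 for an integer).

1. After x ≥ 16: [(16,13/3) (18,11) (18,14) (17,20) (16,298/15)]
2. After x ≤ 20: [(16,13/3) (18,11) (18,14) (17,20) (16,298/15)]
3. After y ≥ 5: [(16,5) (81/5,5) (18,11) (18,14) (17,20) (16,298/15)]
4. After y ≤ 7: [(16,7) (16,5) (81/5,5) (84/5,7)]
5. Canonical ring: [(16,5) (81/5,5) (84/5,7) (16,7)]

Clipped polygon: [(16,5) (81/5,5) (84/5,7) (16,7)]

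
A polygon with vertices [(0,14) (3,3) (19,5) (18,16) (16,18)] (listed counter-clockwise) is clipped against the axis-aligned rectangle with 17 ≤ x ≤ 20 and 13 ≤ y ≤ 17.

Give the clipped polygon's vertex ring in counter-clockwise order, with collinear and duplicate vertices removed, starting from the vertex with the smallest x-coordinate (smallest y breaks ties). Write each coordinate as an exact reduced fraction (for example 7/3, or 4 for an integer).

Clipped polygon: [(17,13) (201/11,13) (18,16) (17,17)]

1. After x ≥ 17: [(17,19/4) (19,5) (18,16) (17,17)]
2. After x ≤ 20: [(17,19/4) (19,5) (18,16) (17,17)]
3. After y ≥ 13: [(17,13) (201/11,13) (18,16) (17,17)]
4. After y ≤ 17: [(17,13) (201/11,13) (18,16) (17,17)]
5. Canonical ring: [(17,13) (201/11,13) (18,16) (17,17)]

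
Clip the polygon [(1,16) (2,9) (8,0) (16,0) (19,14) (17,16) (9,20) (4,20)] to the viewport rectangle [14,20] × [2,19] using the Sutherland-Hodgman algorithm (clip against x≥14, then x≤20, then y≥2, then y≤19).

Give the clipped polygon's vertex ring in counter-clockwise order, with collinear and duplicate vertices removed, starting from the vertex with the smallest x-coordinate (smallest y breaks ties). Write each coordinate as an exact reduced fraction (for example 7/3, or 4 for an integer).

Clipped polygon: [(14,2) (115/7,2) (19,14) (17,16) (14,35/2)]

1. After x ≥ 14: [(14,0) (16,0) (19,14) (17,16) (14,35/2)]
2. After x ≤ 20: [(14,0) (16,0) (19,14) (17,16) (14,35/2)]
3. After y ≥ 2: [(14,2) (115/7,2) (19,14) (17,16) (14,35/2)]
4. After y ≤ 19: [(14,2) (115/7,2) (19,14) (17,16) (14,35/2)]
5. Canonical ring: [(14,2) (115/7,2) (19,14) (17,16) (14,35/2)]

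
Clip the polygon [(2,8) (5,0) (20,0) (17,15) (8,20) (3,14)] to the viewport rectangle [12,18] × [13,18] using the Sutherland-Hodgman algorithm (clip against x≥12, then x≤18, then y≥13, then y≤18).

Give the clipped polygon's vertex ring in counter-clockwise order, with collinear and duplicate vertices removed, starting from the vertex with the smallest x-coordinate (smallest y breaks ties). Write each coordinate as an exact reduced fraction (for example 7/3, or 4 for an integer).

Clipped polygon: [(12,13) (87/5,13) (17,15) (12,160/9)]

1. After x ≥ 12: [(12,0) (20,0) (17,15) (12,160/9)]
2. After x ≤ 18: [(12,0) (18,0) (18,10) (17,15) (12,160/9)]
3. After y ≥ 13: [(12,13) (87/5,13) (17,15) (12,160/9)]
4. After y ≤ 18: [(12,13) (87/5,13) (17,15) (12,160/9)]
5. Canonical ring: [(12,13) (87/5,13) (17,15) (12,160/9)]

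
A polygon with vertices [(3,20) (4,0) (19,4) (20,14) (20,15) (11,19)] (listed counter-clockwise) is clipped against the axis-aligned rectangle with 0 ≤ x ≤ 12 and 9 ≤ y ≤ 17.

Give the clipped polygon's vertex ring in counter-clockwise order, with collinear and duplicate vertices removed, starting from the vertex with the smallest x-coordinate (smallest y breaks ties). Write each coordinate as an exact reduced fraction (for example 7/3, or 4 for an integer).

Clipped polygon: [(63/20,17) (71/20,9) (12,9) (12,17)]

1. After x ≥ 0: [(3,20) (4,0) (19,4) (20,14) (20,15) (11,19)]
2. After x ≤ 12: [(3,20) (4,0) (12,32/15) (12,167/9) (11,19)]
3. After y ≥ 9: [(3,20) (71/20,9) (12,9) (12,167/9) (11,19)]
4. After y ≤ 17: [(63/20,17) (71/20,9) (12,9) (12,17)]
5. Canonical ring: [(63/20,17) (71/20,9) (12,9) (12,17)]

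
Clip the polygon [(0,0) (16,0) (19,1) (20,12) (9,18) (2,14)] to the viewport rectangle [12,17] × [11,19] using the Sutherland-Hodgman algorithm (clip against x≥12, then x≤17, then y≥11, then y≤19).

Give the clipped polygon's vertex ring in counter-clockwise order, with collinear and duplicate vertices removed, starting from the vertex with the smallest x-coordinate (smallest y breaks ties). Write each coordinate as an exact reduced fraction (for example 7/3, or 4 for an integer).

Clipped polygon: [(12,11) (17,11) (17,150/11) (12,180/11)]

1. After x ≥ 12: [(12,0) (16,0) (19,1) (20,12) (12,180/11)]
2. After x ≤ 17: [(12,0) (16,0) (17,1/3) (17,150/11) (12,180/11)]
3. After y ≥ 11: [(12,11) (17,11) (17,150/11) (12,180/11)]
4. After y ≤ 19: [(12,11) (17,11) (17,150/11) (12,180/11)]
5. Canonical ring: [(12,11) (17,11) (17,150/11) (12,180/11)]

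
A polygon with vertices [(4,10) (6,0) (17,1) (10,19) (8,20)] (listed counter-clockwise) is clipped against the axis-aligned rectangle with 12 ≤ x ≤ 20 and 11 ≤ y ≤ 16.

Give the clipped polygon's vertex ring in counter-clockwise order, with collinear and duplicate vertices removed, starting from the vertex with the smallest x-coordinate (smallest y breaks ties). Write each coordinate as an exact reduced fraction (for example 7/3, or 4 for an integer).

1. After x ≥ 12: [(12,6/11) (17,1) (12,97/7)]
2. After x ≤ 20: [(12,6/11) (17,1) (12,97/7)]
3. After y ≥ 11: [(12,11) (118/9,11) (12,97/7)]
4. After y ≤ 16: [(12,11) (118/9,11) (12,97/7)]
5. Canonical ring: [(12,11) (118/9,11) (12,97/7)]

Clipped polygon: [(12,11) (118/9,11) (12,97/7)]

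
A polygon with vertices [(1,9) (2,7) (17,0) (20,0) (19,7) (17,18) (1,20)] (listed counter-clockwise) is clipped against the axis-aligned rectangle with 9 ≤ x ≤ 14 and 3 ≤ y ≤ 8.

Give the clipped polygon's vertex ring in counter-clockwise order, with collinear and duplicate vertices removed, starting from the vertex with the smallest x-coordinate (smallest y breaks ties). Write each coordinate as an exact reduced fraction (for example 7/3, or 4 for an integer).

1. After x ≥ 9: [(9,56/15) (17,0) (20,0) (19,7) (17,18) (9,19)]
2. After x ≤ 14: [(9,56/15) (14,7/5) (14,147/8) (9,19)]
3. After y ≥ 3: [(9,56/15) (74/7,3) (14,3) (14,147/8) (9,19)]
4. After y ≤ 8: [(9,8) (9,56/15) (74/7,3) (14,3) (14,8)]
5. Canonical ring: [(9,56/15) (74/7,3) (14,3) (14,8) (9,8)]

Clipped polygon: [(9,56/15) (74/7,3) (14,3) (14,8) (9,8)]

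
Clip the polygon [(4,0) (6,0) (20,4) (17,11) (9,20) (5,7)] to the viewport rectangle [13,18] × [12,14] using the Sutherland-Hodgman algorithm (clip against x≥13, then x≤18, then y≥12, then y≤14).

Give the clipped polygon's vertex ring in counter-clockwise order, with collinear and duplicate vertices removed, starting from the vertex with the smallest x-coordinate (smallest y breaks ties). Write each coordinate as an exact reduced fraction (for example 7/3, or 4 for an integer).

Clipped polygon: [(13,12) (145/9,12) (43/3,14) (13,14)]

1. After x ≥ 13: [(13,2) (20,4) (17,11) (13,31/2)]
2. After x ≤ 18: [(13,2) (18,24/7) (18,26/3) (17,11) (13,31/2)]
3. After y ≥ 12: [(13,12) (145/9,12) (13,31/2)]
4. After y ≤ 14: [(13,14) (13,12) (145/9,12) (43/3,14)]
5. Canonical ring: [(13,12) (145/9,12) (43/3,14) (13,14)]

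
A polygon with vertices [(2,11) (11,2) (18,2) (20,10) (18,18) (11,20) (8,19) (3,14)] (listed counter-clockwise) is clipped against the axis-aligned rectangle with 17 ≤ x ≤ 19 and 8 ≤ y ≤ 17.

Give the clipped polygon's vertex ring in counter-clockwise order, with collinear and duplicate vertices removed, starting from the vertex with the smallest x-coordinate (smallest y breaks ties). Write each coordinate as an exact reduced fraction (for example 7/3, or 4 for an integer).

Clipped polygon: [(17,8) (19,8) (19,14) (73/4,17) (17,17)]

1. After x ≥ 17: [(17,2) (18,2) (20,10) (18,18) (17,128/7)]
2. After x ≤ 19: [(17,2) (18,2) (19,6) (19,14) (18,18) (17,128/7)]
3. After y ≥ 8: [(17,8) (19,8) (19,14) (18,18) (17,128/7)]
4. After y ≤ 17: [(17,17) (17,8) (19,8) (19,14) (73/4,17)]
5. Canonical ring: [(17,8) (19,8) (19,14) (73/4,17) (17,17)]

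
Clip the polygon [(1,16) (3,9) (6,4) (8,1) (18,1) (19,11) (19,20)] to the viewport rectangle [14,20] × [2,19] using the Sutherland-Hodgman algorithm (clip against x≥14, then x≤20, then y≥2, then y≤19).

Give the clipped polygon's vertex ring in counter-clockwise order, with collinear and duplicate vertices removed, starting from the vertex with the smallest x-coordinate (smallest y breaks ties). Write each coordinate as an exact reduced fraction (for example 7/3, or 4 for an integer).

Clipped polygon: [(14,2) (181/10,2) (19,11) (19,19) (29/2,19) (14,170/9)]

1. After x ≥ 14: [(14,170/9) (14,1) (18,1) (19,11) (19,20)]
2. After x ≤ 20: [(14,170/9) (14,1) (18,1) (19,11) (19,20)]
3. After y ≥ 2: [(14,170/9) (14,2) (181/10,2) (19,11) (19,20)]
4. After y ≤ 19: [(29/2,19) (14,170/9) (14,2) (181/10,2) (19,11) (19,19)]
5. Canonical ring: [(14,2) (181/10,2) (19,11) (19,19) (29/2,19) (14,170/9)]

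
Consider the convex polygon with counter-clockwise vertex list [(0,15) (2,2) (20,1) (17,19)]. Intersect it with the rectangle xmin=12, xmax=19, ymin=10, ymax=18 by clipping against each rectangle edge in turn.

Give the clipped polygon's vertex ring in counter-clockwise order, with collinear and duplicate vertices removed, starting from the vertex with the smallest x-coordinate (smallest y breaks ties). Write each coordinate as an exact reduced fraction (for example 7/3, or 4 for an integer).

Clipped polygon: [(12,10) (37/2,10) (103/6,18) (51/4,18) (12,303/17)]

1. After x ≥ 12: [(12,303/17) (12,13/9) (20,1) (17,19)]
2. After x ≤ 19: [(12,303/17) (12,13/9) (19,19/18) (19,7) (17,19)]
3. After y ≥ 10: [(12,303/17) (12,10) (37/2,10) (17,19)]
4. After y ≤ 18: [(51/4,18) (12,303/17) (12,10) (37/2,10) (103/6,18)]
5. Canonical ring: [(12,10) (37/2,10) (103/6,18) (51/4,18) (12,303/17)]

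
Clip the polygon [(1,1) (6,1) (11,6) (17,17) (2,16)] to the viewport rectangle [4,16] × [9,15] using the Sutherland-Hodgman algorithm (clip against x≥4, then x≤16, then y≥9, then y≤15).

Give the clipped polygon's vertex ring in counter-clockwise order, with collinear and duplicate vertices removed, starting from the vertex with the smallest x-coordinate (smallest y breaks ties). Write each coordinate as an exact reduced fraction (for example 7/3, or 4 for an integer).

1. After x ≥ 4: [(4,1) (6,1) (11,6) (17,17) (4,242/15)]
2. After x ≤ 16: [(4,1) (6,1) (11,6) (16,91/6) (16,254/15) (4,242/15)]
3. After y ≥ 9: [(4,9) (139/11,9) (16,91/6) (16,254/15) (4,242/15)]
4. After y ≤ 15: [(4,15) (4,9) (139/11,9) (175/11,15)]
5. Canonical ring: [(4,9) (139/11,9) (175/11,15) (4,15)]

Clipped polygon: [(4,9) (139/11,9) (175/11,15) (4,15)]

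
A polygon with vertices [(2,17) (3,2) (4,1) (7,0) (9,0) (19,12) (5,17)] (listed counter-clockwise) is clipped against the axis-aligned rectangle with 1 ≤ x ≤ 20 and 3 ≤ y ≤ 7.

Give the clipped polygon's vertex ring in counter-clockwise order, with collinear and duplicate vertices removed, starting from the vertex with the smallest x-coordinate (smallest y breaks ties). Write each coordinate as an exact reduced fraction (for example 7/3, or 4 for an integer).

Clipped polygon: [(8/3,7) (44/15,3) (23/2,3) (89/6,7)]

1. After x ≥ 1: [(2,17) (3,2) (4,1) (7,0) (9,0) (19,12) (5,17)]
2. After x ≤ 20: [(2,17) (3,2) (4,1) (7,0) (9,0) (19,12) (5,17)]
3. After y ≥ 3: [(2,17) (44/15,3) (23/2,3) (19,12) (5,17)]
4. After y ≤ 7: [(8/3,7) (44/15,3) (23/2,3) (89/6,7)]
5. Canonical ring: [(8/3,7) (44/15,3) (23/2,3) (89/6,7)]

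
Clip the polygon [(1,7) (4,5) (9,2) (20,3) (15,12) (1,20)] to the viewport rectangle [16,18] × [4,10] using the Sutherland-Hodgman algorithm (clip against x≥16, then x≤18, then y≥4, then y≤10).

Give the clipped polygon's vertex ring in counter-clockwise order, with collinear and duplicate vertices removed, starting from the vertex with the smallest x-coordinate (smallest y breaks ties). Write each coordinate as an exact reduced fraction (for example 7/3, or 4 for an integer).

Clipped polygon: [(16,4) (18,4) (18,33/5) (145/9,10) (16,10)]

1. After x ≥ 16: [(16,29/11) (20,3) (16,51/5)]
2. After x ≤ 18: [(16,29/11) (18,31/11) (18,33/5) (16,51/5)]
3. After y ≥ 4: [(16,4) (18,4) (18,33/5) (16,51/5)]
4. After y ≤ 10: [(16,10) (16,4) (18,4) (18,33/5) (145/9,10)]
5. Canonical ring: [(16,4) (18,4) (18,33/5) (145/9,10) (16,10)]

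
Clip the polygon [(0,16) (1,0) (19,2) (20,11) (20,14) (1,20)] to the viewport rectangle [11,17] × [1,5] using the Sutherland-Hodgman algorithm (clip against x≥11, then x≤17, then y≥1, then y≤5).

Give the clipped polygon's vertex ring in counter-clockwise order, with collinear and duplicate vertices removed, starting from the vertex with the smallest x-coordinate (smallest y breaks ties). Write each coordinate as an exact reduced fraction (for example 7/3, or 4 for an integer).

1. After x ≥ 11: [(11,10/9) (19,2) (20,11) (20,14) (11,320/19)]
2. After x ≤ 17: [(11,10/9) (17,16/9) (17,284/19) (11,320/19)]
3. After y ≥ 1: [(11,10/9) (17,16/9) (17,284/19) (11,320/19)]
4. After y ≤ 5: [(11,5) (11,10/9) (17,16/9) (17,5)]
5. Canonical ring: [(11,10/9) (17,16/9) (17,5) (11,5)]

Clipped polygon: [(11,10/9) (17,16/9) (17,5) (11,5)]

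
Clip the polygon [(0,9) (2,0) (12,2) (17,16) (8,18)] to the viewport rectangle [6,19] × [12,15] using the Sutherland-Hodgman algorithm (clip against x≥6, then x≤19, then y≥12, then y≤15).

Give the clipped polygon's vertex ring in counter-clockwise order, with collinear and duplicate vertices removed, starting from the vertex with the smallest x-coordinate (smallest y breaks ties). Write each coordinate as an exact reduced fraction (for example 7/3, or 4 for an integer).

Clipped polygon: [(6,12) (109/7,12) (233/14,15) (6,15)]

1. After x ≥ 6: [(6,63/4) (6,4/5) (12,2) (17,16) (8,18)]
2. After x ≤ 19: [(6,63/4) (6,4/5) (12,2) (17,16) (8,18)]
3. After y ≥ 12: [(6,63/4) (6,12) (109/7,12) (17,16) (8,18)]
4. After y ≤ 15: [(6,15) (6,12) (109/7,12) (233/14,15)]
5. Canonical ring: [(6,12) (109/7,12) (233/14,15) (6,15)]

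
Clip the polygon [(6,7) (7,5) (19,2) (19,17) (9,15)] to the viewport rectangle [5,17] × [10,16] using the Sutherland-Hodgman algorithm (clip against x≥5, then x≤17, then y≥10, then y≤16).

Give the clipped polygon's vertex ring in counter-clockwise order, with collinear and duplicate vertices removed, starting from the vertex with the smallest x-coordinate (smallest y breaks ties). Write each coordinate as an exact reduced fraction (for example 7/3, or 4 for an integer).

1. After x ≥ 5: [(6,7) (7,5) (19,2) (19,17) (9,15)]
2. After x ≤ 17: [(6,7) (7,5) (17,5/2) (17,83/5) (9,15)]
3. After y ≥ 10: [(57/8,10) (17,10) (17,83/5) (9,15)]
4. After y ≤ 16: [(57/8,10) (17,10) (17,16) (14,16) (9,15)]
5. Canonical ring: [(57/8,10) (17,10) (17,16) (14,16) (9,15)]

Clipped polygon: [(57/8,10) (17,10) (17,16) (14,16) (9,15)]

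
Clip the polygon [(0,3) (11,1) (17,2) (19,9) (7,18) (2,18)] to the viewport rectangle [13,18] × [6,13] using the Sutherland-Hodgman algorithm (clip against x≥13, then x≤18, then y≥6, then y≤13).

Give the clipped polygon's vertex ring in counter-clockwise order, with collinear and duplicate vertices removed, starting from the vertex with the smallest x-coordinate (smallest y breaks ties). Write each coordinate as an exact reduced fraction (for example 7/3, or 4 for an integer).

1. After x ≥ 13: [(13,4/3) (17,2) (19,9) (13,27/2)]
2. After x ≤ 18: [(13,4/3) (17,2) (18,11/2) (18,39/4) (13,27/2)]
3. After y ≥ 6: [(13,6) (18,6) (18,39/4) (13,27/2)]
4. After y ≤ 13: [(13,13) (13,6) (18,6) (18,39/4) (41/3,13)]
5. Canonical ring: [(13,6) (18,6) (18,39/4) (41/3,13) (13,13)]

Clipped polygon: [(13,6) (18,6) (18,39/4) (41/3,13) (13,13)]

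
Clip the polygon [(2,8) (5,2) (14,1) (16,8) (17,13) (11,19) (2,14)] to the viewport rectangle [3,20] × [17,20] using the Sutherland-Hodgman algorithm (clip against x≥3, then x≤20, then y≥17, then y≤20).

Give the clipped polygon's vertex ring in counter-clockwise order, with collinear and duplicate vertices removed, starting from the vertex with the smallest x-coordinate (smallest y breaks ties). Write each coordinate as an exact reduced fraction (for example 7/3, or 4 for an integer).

1. After x ≥ 3: [(3,6) (5,2) (14,1) (16,8) (17,13) (11,19) (3,131/9)]
2. After x ≤ 20: [(3,6) (5,2) (14,1) (16,8) (17,13) (11,19) (3,131/9)]
3. After y ≥ 17: [(13,17) (11,19) (37/5,17)]
4. After y ≤ 20: [(13,17) (11,19) (37/5,17)]
5. Canonical ring: [(37/5,17) (13,17) (11,19)]

Clipped polygon: [(37/5,17) (13,17) (11,19)]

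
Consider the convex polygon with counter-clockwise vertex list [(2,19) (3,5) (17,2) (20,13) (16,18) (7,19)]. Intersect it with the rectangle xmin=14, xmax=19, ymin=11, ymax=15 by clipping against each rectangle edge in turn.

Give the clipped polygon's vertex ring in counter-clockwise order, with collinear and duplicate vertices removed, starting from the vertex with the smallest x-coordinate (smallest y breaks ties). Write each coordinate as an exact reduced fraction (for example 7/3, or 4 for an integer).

1. After x ≥ 14: [(14,37/14) (17,2) (20,13) (16,18) (14,164/9)]
2. After x ≤ 19: [(14,37/14) (17,2) (19,28/3) (19,57/4) (16,18) (14,164/9)]
3. After y ≥ 11: [(14,11) (19,11) (19,57/4) (16,18) (14,164/9)]
4. After y ≤ 15: [(14,15) (14,11) (19,11) (19,57/4) (92/5,15)]
5. Canonical ring: [(14,11) (19,11) (19,57/4) (92/5,15) (14,15)]

Clipped polygon: [(14,11) (19,11) (19,57/4) (92/5,15) (14,15)]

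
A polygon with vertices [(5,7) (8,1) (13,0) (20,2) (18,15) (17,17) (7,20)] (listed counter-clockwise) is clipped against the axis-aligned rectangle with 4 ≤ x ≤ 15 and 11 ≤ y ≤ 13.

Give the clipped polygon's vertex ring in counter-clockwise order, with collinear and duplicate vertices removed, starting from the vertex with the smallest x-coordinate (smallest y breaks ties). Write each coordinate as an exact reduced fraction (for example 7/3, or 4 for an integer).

1. After x ≥ 4: [(5,7) (8,1) (13,0) (20,2) (18,15) (17,17) (7,20)]
2. After x ≤ 15: [(5,7) (8,1) (13,0) (15,4/7) (15,88/5) (7,20)]
3. After y ≥ 11: [(73/13,11) (15,11) (15,88/5) (7,20)]
4. After y ≤ 13: [(77/13,13) (73/13,11) (15,11) (15,13)]
5. Canonical ring: [(73/13,11) (15,11) (15,13) (77/13,13)]

Clipped polygon: [(73/13,11) (15,11) (15,13) (77/13,13)]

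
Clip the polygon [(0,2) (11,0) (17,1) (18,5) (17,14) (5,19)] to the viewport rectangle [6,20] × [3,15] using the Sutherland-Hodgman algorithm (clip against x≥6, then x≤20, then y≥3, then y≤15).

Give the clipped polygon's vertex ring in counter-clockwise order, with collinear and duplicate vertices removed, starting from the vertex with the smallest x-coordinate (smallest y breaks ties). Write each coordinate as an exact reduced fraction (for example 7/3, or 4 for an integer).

1. After x ≥ 6: [(6,10/11) (11,0) (17,1) (18,5) (17,14) (6,223/12)]
2. After x ≤ 20: [(6,10/11) (11,0) (17,1) (18,5) (17,14) (6,223/12)]
3. After y ≥ 3: [(6,3) (35/2,3) (18,5) (17,14) (6,223/12)]
4. After y ≤ 15: [(6,15) (6,3) (35/2,3) (18,5) (17,14) (73/5,15)]
5. Canonical ring: [(6,3) (35/2,3) (18,5) (17,14) (73/5,15) (6,15)]

Clipped polygon: [(6,3) (35/2,3) (18,5) (17,14) (73/5,15) (6,15)]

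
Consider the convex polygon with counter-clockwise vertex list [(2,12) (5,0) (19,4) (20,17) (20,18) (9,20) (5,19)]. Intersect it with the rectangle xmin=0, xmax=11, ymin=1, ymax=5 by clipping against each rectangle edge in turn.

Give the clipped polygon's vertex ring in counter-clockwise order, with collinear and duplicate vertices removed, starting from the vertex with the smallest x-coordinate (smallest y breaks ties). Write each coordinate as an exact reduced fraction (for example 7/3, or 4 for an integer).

1. After x ≥ 0: [(2,12) (5,0) (19,4) (20,17) (20,18) (9,20) (5,19)]
2. After x ≤ 11: [(2,12) (5,0) (11,12/7) (11,216/11) (9,20) (5,19)]
3. After y ≥ 1: [(2,12) (19/4,1) (17/2,1) (11,12/7) (11,216/11) (9,20) (5,19)]
4. After y ≤ 5: [(15/4,5) (19/4,1) (17/2,1) (11,12/7) (11,5)]
5. Canonical ring: [(15/4,5) (19/4,1) (17/2,1) (11,12/7) (11,5)]

Clipped polygon: [(15/4,5) (19/4,1) (17/2,1) (11,12/7) (11,5)]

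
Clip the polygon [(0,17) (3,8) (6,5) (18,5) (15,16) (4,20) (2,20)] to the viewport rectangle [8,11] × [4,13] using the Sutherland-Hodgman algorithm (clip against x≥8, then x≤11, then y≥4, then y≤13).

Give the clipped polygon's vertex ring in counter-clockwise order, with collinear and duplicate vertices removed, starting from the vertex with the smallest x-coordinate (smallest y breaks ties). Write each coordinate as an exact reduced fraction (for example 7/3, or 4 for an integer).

1. After x ≥ 8: [(8,5) (18,5) (15,16) (8,204/11)]
2. After x ≤ 11: [(8,5) (11,5) (11,192/11) (8,204/11)]
3. After y ≥ 4: [(8,5) (11,5) (11,192/11) (8,204/11)]
4. After y ≤ 13: [(8,13) (8,5) (11,5) (11,13)]
5. Canonical ring: [(8,5) (11,5) (11,13) (8,13)]

Clipped polygon: [(8,5) (11,5) (11,13) (8,13)]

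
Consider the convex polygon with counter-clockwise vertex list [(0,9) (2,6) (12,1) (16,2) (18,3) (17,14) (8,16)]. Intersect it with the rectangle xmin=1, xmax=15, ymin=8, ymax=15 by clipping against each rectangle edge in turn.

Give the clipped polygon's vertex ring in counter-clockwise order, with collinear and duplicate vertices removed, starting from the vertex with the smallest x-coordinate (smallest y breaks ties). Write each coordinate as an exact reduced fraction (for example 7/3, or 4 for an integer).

Clipped polygon: [(1,8) (15,8) (15,130/9) (25/2,15) (48/7,15) (1,79/8)]

1. After x ≥ 1: [(1,79/8) (1,15/2) (2,6) (12,1) (16,2) (18,3) (17,14) (8,16)]
2. After x ≤ 15: [(1,79/8) (1,15/2) (2,6) (12,1) (15,7/4) (15,130/9) (8,16)]
3. After y ≥ 8: [(1,79/8) (1,8) (15,8) (15,130/9) (8,16)]
4. After y ≤ 15: [(48/7,15) (1,79/8) (1,8) (15,8) (15,130/9) (25/2,15)]
5. Canonical ring: [(1,8) (15,8) (15,130/9) (25/2,15) (48/7,15) (1,79/8)]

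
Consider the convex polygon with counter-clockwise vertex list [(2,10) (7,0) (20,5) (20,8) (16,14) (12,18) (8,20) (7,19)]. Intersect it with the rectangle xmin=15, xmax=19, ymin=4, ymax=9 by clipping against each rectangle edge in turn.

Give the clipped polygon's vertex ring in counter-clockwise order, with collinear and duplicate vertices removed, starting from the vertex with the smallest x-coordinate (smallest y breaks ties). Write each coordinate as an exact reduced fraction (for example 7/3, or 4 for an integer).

Clipped polygon: [(15,4) (87/5,4) (19,60/13) (19,9) (15,9)]

1. After x ≥ 15: [(15,40/13) (20,5) (20,8) (16,14) (15,15)]
2. After x ≤ 19: [(15,40/13) (19,60/13) (19,19/2) (16,14) (15,15)]
3. After y ≥ 4: [(15,4) (87/5,4) (19,60/13) (19,19/2) (16,14) (15,15)]
4. After y ≤ 9: [(15,9) (15,4) (87/5,4) (19,60/13) (19,9)]
5. Canonical ring: [(15,4) (87/5,4) (19,60/13) (19,9) (15,9)]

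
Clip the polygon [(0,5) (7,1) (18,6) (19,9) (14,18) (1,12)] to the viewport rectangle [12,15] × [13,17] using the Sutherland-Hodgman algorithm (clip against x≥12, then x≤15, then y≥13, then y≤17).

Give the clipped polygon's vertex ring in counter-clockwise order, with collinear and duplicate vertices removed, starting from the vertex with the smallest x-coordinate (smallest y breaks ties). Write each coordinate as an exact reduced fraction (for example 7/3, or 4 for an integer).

Clipped polygon: [(12,13) (15,13) (15,81/5) (131/9,17) (12,17)]

1. After x ≥ 12: [(12,36/11) (18,6) (19,9) (14,18) (12,222/13)]
2. After x ≤ 15: [(12,36/11) (15,51/11) (15,81/5) (14,18) (12,222/13)]
3. After y ≥ 13: [(12,13) (15,13) (15,81/5) (14,18) (12,222/13)]
4. After y ≤ 17: [(12,17) (12,13) (15,13) (15,81/5) (131/9,17)]
5. Canonical ring: [(12,13) (15,13) (15,81/5) (131/9,17) (12,17)]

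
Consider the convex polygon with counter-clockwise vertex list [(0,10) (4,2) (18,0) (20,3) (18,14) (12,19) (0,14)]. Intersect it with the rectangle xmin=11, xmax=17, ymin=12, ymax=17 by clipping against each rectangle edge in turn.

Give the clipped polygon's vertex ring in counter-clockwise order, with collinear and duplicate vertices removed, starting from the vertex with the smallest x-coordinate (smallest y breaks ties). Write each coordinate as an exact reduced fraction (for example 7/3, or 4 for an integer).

1. After x ≥ 11: [(11,1) (18,0) (20,3) (18,14) (12,19) (11,223/12)]
2. After x ≤ 17: [(11,1) (17,1/7) (17,89/6) (12,19) (11,223/12)]
3. After y ≥ 12: [(11,12) (17,12) (17,89/6) (12,19) (11,223/12)]
4. After y ≤ 17: [(11,17) (11,12) (17,12) (17,89/6) (72/5,17)]
5. Canonical ring: [(11,12) (17,12) (17,89/6) (72/5,17) (11,17)]

Clipped polygon: [(11,12) (17,12) (17,89/6) (72/5,17) (11,17)]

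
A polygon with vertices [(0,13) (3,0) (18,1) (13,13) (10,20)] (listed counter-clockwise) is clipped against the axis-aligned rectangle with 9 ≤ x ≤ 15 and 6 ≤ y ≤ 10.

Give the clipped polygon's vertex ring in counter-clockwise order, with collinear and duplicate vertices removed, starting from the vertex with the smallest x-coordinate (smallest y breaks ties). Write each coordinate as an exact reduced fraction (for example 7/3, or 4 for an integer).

Clipped polygon: [(9,6) (15,6) (15,41/5) (57/4,10) (9,10)]

1. After x ≥ 9: [(9,193/10) (9,2/5) (18,1) (13,13) (10,20)]
2. After x ≤ 15: [(9,193/10) (9,2/5) (15,4/5) (15,41/5) (13,13) (10,20)]
3. After y ≥ 6: [(9,193/10) (9,6) (15,6) (15,41/5) (13,13) (10,20)]
4. After y ≤ 10: [(9,10) (9,6) (15,6) (15,41/5) (57/4,10)]
5. Canonical ring: [(9,6) (15,6) (15,41/5) (57/4,10) (9,10)]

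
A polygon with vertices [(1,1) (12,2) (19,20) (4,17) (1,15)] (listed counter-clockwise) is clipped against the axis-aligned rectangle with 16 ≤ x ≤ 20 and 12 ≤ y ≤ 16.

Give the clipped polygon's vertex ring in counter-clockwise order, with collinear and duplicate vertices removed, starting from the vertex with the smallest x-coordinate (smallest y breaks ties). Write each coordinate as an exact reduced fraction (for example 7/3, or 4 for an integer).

Clipped polygon: [(16,86/7) (157/9,16) (16,16)]

1. After x ≥ 16: [(16,86/7) (19,20) (16,97/5)]
2. After x ≤ 20: [(16,86/7) (19,20) (16,97/5)]
3. After y ≥ 12: [(16,86/7) (19,20) (16,97/5)]
4. After y ≤ 16: [(16,16) (16,86/7) (157/9,16)]
5. Canonical ring: [(16,86/7) (157/9,16) (16,16)]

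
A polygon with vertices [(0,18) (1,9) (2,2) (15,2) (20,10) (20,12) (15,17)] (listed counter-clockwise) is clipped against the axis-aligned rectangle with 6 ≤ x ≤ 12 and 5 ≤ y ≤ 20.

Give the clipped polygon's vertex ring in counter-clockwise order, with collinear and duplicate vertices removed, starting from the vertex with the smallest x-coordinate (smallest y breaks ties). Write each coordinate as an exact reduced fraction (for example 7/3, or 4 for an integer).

1. After x ≥ 6: [(6,88/5) (6,2) (15,2) (20,10) (20,12) (15,17)]
2. After x ≤ 12: [(12,86/5) (6,88/5) (6,2) (12,2)]
3. After y ≥ 5: [(12,5) (12,86/5) (6,88/5) (6,5)]
4. After y ≤ 20: [(12,5) (12,86/5) (6,88/5) (6,5)]
5. Canonical ring: [(6,5) (12,5) (12,86/5) (6,88/5)]

Clipped polygon: [(6,5) (12,5) (12,86/5) (6,88/5)]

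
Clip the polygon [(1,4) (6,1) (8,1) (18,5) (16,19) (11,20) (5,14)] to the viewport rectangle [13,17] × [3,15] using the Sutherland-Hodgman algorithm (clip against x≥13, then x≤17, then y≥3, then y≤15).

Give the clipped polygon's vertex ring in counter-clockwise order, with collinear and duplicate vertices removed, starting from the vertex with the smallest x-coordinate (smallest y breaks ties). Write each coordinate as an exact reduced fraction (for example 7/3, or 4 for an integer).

Clipped polygon: [(13,3) (17,23/5) (17,12) (116/7,15) (13,15)]

1. After x ≥ 13: [(13,3) (18,5) (16,19) (13,98/5)]
2. After x ≤ 17: [(13,3) (17,23/5) (17,12) (16,19) (13,98/5)]
3. After y ≥ 3: [(13,3) (17,23/5) (17,12) (16,19) (13,98/5)]
4. After y ≤ 15: [(13,15) (13,3) (17,23/5) (17,12) (116/7,15)]
5. Canonical ring: [(13,3) (17,23/5) (17,12) (116/7,15) (13,15)]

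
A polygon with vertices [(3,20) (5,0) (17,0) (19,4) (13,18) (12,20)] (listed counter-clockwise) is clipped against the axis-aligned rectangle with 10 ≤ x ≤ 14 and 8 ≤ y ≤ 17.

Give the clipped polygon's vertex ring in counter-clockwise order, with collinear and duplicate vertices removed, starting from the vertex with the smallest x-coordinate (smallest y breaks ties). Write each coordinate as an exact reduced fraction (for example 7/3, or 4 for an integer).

Clipped polygon: [(10,8) (14,8) (14,47/3) (94/7,17) (10,17)]

1. After x ≥ 10: [(10,20) (10,0) (17,0) (19,4) (13,18) (12,20)]
2. After x ≤ 14: [(10,20) (10,0) (14,0) (14,47/3) (13,18) (12,20)]
3. After y ≥ 8: [(10,20) (10,8) (14,8) (14,47/3) (13,18) (12,20)]
4. After y ≤ 17: [(10,17) (10,8) (14,8) (14,47/3) (94/7,17)]
5. Canonical ring: [(10,8) (14,8) (14,47/3) (94/7,17) (10,17)]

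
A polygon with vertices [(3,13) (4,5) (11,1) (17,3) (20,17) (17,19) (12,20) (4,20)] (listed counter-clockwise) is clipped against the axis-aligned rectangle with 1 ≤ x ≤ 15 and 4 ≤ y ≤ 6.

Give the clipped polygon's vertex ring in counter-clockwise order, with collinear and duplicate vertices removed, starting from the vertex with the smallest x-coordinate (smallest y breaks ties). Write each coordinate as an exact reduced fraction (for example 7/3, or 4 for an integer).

1. After x ≥ 1: [(3,13) (4,5) (11,1) (17,3) (20,17) (17,19) (12,20) (4,20)]
2. After x ≤ 15: [(3,13) (4,5) (11,1) (15,7/3) (15,97/5) (12,20) (4,20)]
3. After y ≥ 4: [(3,13) (4,5) (23/4,4) (15,4) (15,97/5) (12,20) (4,20)]
4. After y ≤ 6: [(31/8,6) (4,5) (23/4,4) (15,4) (15,6)]
5. Canonical ring: [(31/8,6) (4,5) (23/4,4) (15,4) (15,6)]

Clipped polygon: [(31/8,6) (4,5) (23/4,4) (15,4) (15,6)]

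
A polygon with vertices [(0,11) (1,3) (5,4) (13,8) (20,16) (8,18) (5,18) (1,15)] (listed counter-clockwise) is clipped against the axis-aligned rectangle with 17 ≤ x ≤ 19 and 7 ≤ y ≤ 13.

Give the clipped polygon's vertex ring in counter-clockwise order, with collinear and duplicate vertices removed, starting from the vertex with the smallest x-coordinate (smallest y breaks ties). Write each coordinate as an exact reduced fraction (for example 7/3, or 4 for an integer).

Clipped polygon: [(17,88/7) (139/8,13) (17,13)]

1. After x ≥ 17: [(17,88/7) (20,16) (17,33/2)]
2. After x ≤ 19: [(17,88/7) (19,104/7) (19,97/6) (17,33/2)]
3. After y ≥ 7: [(17,88/7) (19,104/7) (19,97/6) (17,33/2)]
4. After y ≤ 13: [(17,13) (17,88/7) (139/8,13)]
5. Canonical ring: [(17,88/7) (139/8,13) (17,13)]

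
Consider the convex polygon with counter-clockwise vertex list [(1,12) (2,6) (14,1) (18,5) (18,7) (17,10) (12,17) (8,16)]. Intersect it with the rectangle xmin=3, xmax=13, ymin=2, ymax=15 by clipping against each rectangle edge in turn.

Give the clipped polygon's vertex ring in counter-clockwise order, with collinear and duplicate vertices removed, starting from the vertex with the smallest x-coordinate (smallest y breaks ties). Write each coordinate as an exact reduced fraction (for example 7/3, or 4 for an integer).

1. After x ≥ 3: [(3,92/7) (3,67/12) (14,1) (18,5) (18,7) (17,10) (12,17) (8,16)]
2. After x ≤ 13: [(3,92/7) (3,67/12) (13,17/12) (13,78/5) (12,17) (8,16)]
3. After y ≥ 2: [(3,92/7) (3,67/12) (58/5,2) (13,2) (13,78/5) (12,17) (8,16)]
4. After y ≤ 15: [(25/4,15) (3,92/7) (3,67/12) (58/5,2) (13,2) (13,15)]
5. Canonical ring: [(3,67/12) (58/5,2) (13,2) (13,15) (25/4,15) (3,92/7)]

Clipped polygon: [(3,67/12) (58/5,2) (13,2) (13,15) (25/4,15) (3,92/7)]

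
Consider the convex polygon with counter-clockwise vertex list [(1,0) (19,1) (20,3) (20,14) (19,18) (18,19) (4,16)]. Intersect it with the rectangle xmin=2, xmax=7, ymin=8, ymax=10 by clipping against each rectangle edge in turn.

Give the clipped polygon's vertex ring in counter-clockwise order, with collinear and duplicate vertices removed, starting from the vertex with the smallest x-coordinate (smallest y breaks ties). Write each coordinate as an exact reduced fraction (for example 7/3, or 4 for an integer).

Clipped polygon: [(5/2,8) (7,8) (7,10) (23/8,10)]

1. After x ≥ 2: [(2,16/3) (2,1/18) (19,1) (20,3) (20,14) (19,18) (18,19) (4,16)]
2. After x ≤ 7: [(2,16/3) (2,1/18) (7,1/3) (7,233/14) (4,16)]
3. After y ≥ 8: [(5/2,8) (7,8) (7,233/14) (4,16)]
4. After y ≤ 10: [(23/8,10) (5/2,8) (7,8) (7,10)]
5. Canonical ring: [(5/2,8) (7,8) (7,10) (23/8,10)]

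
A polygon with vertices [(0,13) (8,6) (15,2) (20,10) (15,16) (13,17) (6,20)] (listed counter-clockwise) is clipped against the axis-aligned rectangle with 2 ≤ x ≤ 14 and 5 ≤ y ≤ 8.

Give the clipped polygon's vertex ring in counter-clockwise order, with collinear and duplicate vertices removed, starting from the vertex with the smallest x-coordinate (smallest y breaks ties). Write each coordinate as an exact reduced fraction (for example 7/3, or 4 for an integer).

1. After x ≥ 2: [(2,46/3) (2,45/4) (8,6) (15,2) (20,10) (15,16) (13,17) (6,20)]
2. After x ≤ 14: [(2,46/3) (2,45/4) (8,6) (14,18/7) (14,33/2) (13,17) (6,20)]
3. After y ≥ 5: [(2,46/3) (2,45/4) (8,6) (39/4,5) (14,5) (14,33/2) (13,17) (6,20)]
4. After y ≤ 8: [(40/7,8) (8,6) (39/4,5) (14,5) (14,8)]
5. Canonical ring: [(40/7,8) (8,6) (39/4,5) (14,5) (14,8)]

Clipped polygon: [(40/7,8) (8,6) (39/4,5) (14,5) (14,8)]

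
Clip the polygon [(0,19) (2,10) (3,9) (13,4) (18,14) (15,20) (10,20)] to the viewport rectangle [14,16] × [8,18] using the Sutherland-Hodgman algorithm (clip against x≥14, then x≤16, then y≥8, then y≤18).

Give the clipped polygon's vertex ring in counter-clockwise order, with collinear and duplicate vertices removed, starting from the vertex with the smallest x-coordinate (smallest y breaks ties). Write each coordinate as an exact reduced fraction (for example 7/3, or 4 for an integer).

1. After x ≥ 14: [(14,6) (18,14) (15,20) (14,20)]
2. After x ≤ 16: [(14,6) (16,10) (16,18) (15,20) (14,20)]
3. After y ≥ 8: [(14,8) (15,8) (16,10) (16,18) (15,20) (14,20)]
4. After y ≤ 18: [(14,18) (14,8) (15,8) (16,10) (16,18) (16,18)]
5. Canonical ring: [(14,8) (15,8) (16,10) (16,18) (14,18)]

Clipped polygon: [(14,8) (15,8) (16,10) (16,18) (14,18)]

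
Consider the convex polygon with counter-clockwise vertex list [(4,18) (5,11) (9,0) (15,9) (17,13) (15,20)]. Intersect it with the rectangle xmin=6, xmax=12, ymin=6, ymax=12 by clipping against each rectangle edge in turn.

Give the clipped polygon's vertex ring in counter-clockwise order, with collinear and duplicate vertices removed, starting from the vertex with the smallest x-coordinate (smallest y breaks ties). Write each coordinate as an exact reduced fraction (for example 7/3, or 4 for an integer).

Clipped polygon: [(6,33/4) (75/11,6) (12,6) (12,12) (6,12)]

1. After x ≥ 6: [(6,202/11) (6,33/4) (9,0) (15,9) (17,13) (15,20)]
2. After x ≤ 12: [(12,214/11) (6,202/11) (6,33/4) (9,0) (12,9/2)]
3. After y ≥ 6: [(12,6) (12,214/11) (6,202/11) (6,33/4) (75/11,6)]
4. After y ≤ 12: [(12,6) (12,12) (6,12) (6,33/4) (75/11,6)]
5. Canonical ring: [(6,33/4) (75/11,6) (12,6) (12,12) (6,12)]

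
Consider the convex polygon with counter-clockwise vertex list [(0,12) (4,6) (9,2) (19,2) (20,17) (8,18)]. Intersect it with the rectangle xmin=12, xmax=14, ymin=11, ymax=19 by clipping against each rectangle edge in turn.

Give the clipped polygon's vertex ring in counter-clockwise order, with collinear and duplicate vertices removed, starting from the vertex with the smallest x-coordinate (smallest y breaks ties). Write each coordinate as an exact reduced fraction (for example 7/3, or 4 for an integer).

Clipped polygon: [(12,11) (14,11) (14,35/2) (12,53/3)]

1. After x ≥ 12: [(12,2) (19,2) (20,17) (12,53/3)]
2. After x ≤ 14: [(12,2) (14,2) (14,35/2) (12,53/3)]
3. After y ≥ 11: [(12,11) (14,11) (14,35/2) (12,53/3)]
4. After y ≤ 19: [(12,11) (14,11) (14,35/2) (12,53/3)]
5. Canonical ring: [(12,11) (14,11) (14,35/2) (12,53/3)]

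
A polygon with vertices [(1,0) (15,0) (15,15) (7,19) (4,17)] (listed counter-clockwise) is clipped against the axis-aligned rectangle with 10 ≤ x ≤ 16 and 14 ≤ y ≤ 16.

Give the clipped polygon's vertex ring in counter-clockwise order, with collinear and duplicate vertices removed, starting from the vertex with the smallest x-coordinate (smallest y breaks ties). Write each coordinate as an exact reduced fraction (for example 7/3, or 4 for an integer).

Clipped polygon: [(10,14) (15,14) (15,15) (13,16) (10,16)]

1. After x ≥ 10: [(10,0) (15,0) (15,15) (10,35/2)]
2. After x ≤ 16: [(10,0) (15,0) (15,15) (10,35/2)]
3. After y ≥ 14: [(10,14) (15,14) (15,15) (10,35/2)]
4. After y ≤ 16: [(10,16) (10,14) (15,14) (15,15) (13,16)]
5. Canonical ring: [(10,14) (15,14) (15,15) (13,16) (10,16)]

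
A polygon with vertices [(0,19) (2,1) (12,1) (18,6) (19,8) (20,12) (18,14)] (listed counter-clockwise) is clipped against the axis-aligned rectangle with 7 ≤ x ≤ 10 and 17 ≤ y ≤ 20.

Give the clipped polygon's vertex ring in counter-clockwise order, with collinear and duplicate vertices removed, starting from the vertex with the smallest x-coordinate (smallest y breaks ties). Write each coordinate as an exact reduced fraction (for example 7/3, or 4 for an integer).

Clipped polygon: [(7,17) (36/5,17) (7,307/18)]

1. After x ≥ 7: [(7,307/18) (7,1) (12,1) (18,6) (19,8) (20,12) (18,14)]
2. After x ≤ 10: [(10,146/9) (7,307/18) (7,1) (10,1)]
3. After y ≥ 17: [(36/5,17) (7,307/18) (7,17)]
4. After y ≤ 20: [(36/5,17) (7,307/18) (7,17)]
5. Canonical ring: [(7,17) (36/5,17) (7,307/18)]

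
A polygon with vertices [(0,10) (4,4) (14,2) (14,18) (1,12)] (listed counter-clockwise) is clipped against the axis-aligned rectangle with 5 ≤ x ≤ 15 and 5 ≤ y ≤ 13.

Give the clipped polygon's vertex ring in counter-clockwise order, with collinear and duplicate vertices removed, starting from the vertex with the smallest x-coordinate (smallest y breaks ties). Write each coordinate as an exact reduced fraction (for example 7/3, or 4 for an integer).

1. After x ≥ 5: [(5,19/5) (14,2) (14,18) (5,180/13)]
2. After x ≤ 15: [(5,19/5) (14,2) (14,18) (5,180/13)]
3. After y ≥ 5: [(5,5) (14,5) (14,18) (5,180/13)]
4. After y ≤ 13: [(5,13) (5,5) (14,5) (14,13)]
5. Canonical ring: [(5,5) (14,5) (14,13) (5,13)]

Clipped polygon: [(5,5) (14,5) (14,13) (5,13)]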